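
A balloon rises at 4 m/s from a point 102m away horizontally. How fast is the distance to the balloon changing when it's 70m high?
70√3826/1913 ≈ 2.263 m/s

z² = 102² + y²
z = √(102² + 70²) = 2√3826
dz/dt = y/z · dy/dt = 70/(2√3826) · 4 = 70√3826/1913 ≈ 2.263 m/s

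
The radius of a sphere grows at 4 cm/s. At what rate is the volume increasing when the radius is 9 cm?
1296π cm³/s

V = (4/3)πr³
dV/dt = dV/dr · dr/dt = 4πr² · 4
At r = 9: dV/dt = 1296π cm³/s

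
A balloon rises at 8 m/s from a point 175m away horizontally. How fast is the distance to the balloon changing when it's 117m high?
468√44314/22157 ≈ 4.446 m/s

z² = 175² + y²
z = √(175² + 117²) = √44314
dz/dt = y/z · dy/dt = 117/√44314 · 8 = 468√44314/22157 ≈ 4.446 m/s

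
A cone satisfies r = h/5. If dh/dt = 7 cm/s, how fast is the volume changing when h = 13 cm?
1183π/25 cm³/s

V = (1/3)π(h/5)²h = πh³/75
dV/dt = πh²/25 · 7
At h = 13: dV/dt = 1183π/25 cm³/s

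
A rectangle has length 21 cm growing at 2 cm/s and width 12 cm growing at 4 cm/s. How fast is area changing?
108 cm²/s

A = lw
dA/dt = w·dl/dt + l·dw/dt = 12·2 + 21·4 = 108 cm²/s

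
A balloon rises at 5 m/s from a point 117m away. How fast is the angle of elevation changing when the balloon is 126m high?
0.019787 rad/s

tan(θ) = y/117
sec²(θ) · dθ/dt = (1/117) · dy/dt
dθ/dt = cos²(θ)/117 · 5 = 117/(117² + 126²) · 5
dθ/dt = 0.019787 rad/s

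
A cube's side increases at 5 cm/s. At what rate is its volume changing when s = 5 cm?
375 cm³/s

V = s³
dV/dt = 3s² · ds/dt = 3·5²·5 = 375 cm³/s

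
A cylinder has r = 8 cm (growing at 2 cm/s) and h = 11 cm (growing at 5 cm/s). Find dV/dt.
672π cm³/s

V = πr²h
dV/dt = 2πrh·dr/dt + πr²·dh/dt
= 2π(8)(11)(2) + π(8)²(5)
= 672π cm³/s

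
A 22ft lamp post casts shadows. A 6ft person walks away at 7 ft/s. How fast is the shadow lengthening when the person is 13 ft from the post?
21/8 ft/s

By similar triangles: 22/(x+s) = 6/s
Solving: s = 6x/16
ds/dt = 6/16 · dx/dt = 3/8 · 7 = 21/8 ft/s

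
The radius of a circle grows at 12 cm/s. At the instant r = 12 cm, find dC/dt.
24π cm/s

C = 2πr
dC/dt = 2π · dr/dt = 2π · 12 = 24π cm/s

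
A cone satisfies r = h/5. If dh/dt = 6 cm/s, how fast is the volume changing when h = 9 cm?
486π/25 cm³/s

V = (1/3)π(h/5)²h = πh³/75
dV/dt = πh²/25 · 6
At h = 9: dV/dt = 486π/25 cm³/s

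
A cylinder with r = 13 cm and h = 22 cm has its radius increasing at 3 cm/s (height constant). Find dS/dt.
288π cm²/s

S = 2πrh + 2πr² (lateral + bases)
dS/dt = (2πh + 4πr)·dr/dt = (2π·22 + 4π·13)·3
= 288π cm²/s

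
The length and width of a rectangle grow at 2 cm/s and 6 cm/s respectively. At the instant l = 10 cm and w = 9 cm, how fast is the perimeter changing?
16 cm/s

P = 2(l + w)
dP/dt = 2(dl/dt + dw/dt) = 2(2 + 6) = 16 cm/s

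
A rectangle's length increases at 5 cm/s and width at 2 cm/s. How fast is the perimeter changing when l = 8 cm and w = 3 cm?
14 cm/s

P = 2(l + w)
dP/dt = 2(dl/dt + dw/dt) = 2(5 + 2) = 14 cm/s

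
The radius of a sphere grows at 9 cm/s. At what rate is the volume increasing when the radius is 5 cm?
900π cm³/s

V = (4/3)πr³
dV/dt = dV/dr · dr/dt = 4πr² · 9
At r = 5: dV/dt = 900π cm³/s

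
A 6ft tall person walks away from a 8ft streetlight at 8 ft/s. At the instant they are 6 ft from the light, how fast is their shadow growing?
24 ft/s

By similar triangles: 8/(x+s) = 6/s
Solving: s = 6x/2
ds/dt = 6/2 · dx/dt = 3 · 8 = 24 ft/s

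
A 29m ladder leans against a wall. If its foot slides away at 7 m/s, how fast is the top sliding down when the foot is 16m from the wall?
112√65/195 ≈ 4.631 m/s

x² + y² = 29²
2x·dx/dt + 2y·dy/dt = 0
dy/dt = -x/y · dx/dt = -16/(3√65) · 7 = -112√65/195 m/s
The top is descending at 112√65/195 ≈ 4.631 m/s.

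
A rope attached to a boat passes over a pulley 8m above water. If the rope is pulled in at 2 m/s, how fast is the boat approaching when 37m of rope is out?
74√145/435 ≈ 2.048 m/s

rope² = x² + 8²
x = √(37² - 8²) = 3√145
dx/dt = (rope/x) · d(rope)/dt = (37/(3√145)) · (-2) = -74√145/435 m/s
The boat approaches at 74√145/435 ≈ 2.048 m/s.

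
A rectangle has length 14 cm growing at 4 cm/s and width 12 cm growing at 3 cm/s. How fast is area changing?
90 cm²/s

A = lw
dA/dt = w·dl/dt + l·dw/dt = 12·4 + 14·3 = 90 cm²/s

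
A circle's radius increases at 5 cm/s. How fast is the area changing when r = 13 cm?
130π cm²/s

A = πr²
dA/dt = 2πr · dr/dt = 2π(13)(5) = 130π cm²/s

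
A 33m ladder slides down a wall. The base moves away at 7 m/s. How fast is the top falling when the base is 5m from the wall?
5√266/76 ≈ 1.073 m/s

x² + y² = 33²
2x·dx/dt + 2y·dy/dt = 0
dy/dt = -x/y · dx/dt = -5/(2√266) · 7 = -5√266/76 m/s
The top is descending at 5√266/76 ≈ 1.073 m/s.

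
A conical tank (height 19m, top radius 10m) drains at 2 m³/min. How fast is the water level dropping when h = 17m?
361/(14450π) ≈ 0.007952 m/min

r/h = 10/19, so r = (10/19)h
V = (1/3)πr²h = (1/3)π((10/19)h)²h = (100/1083)πh³
dV/dh = (100/361)πh²
dh/dt = (dV/dt)/(dV/dh) = -2/((100/361)π·17²) = -361/(14450π) m/min
The level is dropping at 361/(14450π) ≈ 0.007952 m/min.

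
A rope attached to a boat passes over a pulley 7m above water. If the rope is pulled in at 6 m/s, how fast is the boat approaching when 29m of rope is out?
29√22/22 ≈ 6.183 m/s

rope² = x² + 7²
x = √(29² - 7²) = 6√22
dx/dt = (rope/x) · d(rope)/dt = (29/(6√22)) · (-6) = -29√22/22 m/s
The boat approaches at 29√22/22 ≈ 6.183 m/s.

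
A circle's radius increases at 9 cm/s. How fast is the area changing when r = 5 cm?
90π cm²/s

A = πr²
dA/dt = 2πr · dr/dt = 2π(5)(9) = 90π cm²/s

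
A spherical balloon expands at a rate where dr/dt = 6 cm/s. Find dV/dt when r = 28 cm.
18816π cm³/s

V = (4/3)πr³
dV/dt = dV/dr · dr/dt = 4πr² · 6
At r = 28: dV/dt = 18816π cm³/s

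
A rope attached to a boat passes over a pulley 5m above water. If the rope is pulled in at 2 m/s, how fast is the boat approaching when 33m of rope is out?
33√266/266 ≈ 2.023 m/s

rope² = x² + 5²
x = √(33² - 5²) = 2√266
dx/dt = (rope/x) · d(rope)/dt = (33/(2√266)) · (-2) = -33√266/266 m/s
The boat approaches at 33√266/266 ≈ 2.023 m/s.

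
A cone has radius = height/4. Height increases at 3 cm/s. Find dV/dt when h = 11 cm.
363π/16 cm³/s

V = (1/3)π(h/4)²h = πh³/48
dV/dt = πh²/16 · 3
At h = 11: dV/dt = 363π/16 cm³/s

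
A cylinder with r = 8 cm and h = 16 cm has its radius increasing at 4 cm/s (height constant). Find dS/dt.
256π cm²/s

S = 2πrh + 2πr² (lateral + bases)
dS/dt = (2πh + 4πr)·dr/dt = (2π·16 + 4π·8)·4
= 256π cm²/s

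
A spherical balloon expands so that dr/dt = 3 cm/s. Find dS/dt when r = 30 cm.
720π cm²/s

S = 4πr²
dS/dt = dS/dr · dr/dt = 8πr · 3
At r = 30: dS/dt = 720π cm²/s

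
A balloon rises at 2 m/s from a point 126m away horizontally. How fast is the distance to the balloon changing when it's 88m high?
88√5905/5905 ≈ 1.145 m/s

z² = 126² + y²
z = √(126² + 88²) = 2√5905
dz/dt = y/z · dy/dt = 88/(2√5905) · 2 = 88√5905/5905 ≈ 1.145 m/s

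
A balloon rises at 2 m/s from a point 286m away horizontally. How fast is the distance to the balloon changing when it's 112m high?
112√23585/23585 ≈ 0.7293 m/s

z² = 286² + y²
z = √(286² + 112²) = 2√23585
dz/dt = y/z · dy/dt = 112/(2√23585) · 2 = 112√23585/23585 ≈ 0.7293 m/s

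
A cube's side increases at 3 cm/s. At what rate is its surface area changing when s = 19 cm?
684 cm²/s

A = 6s²
dA/dt = 12s · ds/dt = 12·19·3 = 684 cm²/s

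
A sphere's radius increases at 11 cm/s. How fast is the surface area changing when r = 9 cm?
792π cm²/s

S = 4πr²
dS/dt = dS/dr · dr/dt = 8πr · 11
At r = 9: dS/dt = 792π cm²/s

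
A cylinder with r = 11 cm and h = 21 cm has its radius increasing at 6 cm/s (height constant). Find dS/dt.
516π cm²/s

S = 2πrh + 2πr² (lateral + bases)
dS/dt = (2πh + 4πr)·dr/dt = (2π·21 + 4π·11)·6
= 516π cm²/s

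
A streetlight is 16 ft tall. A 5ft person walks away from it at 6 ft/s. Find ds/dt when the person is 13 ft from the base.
30/11 ft/s

By similar triangles: 16/(x+s) = 5/s
Solving: s = 5x/11
ds/dt = 5/11 · dx/dt = 5/11 · 6 = 30/11 ft/s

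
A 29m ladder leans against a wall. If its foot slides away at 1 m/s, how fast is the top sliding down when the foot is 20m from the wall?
20/21 ≈ 0.9524 m/s

x² + y² = 29²
2x·dx/dt + 2y·dy/dt = 0
dy/dt = -x/y · dx/dt = -20/21 · 1 = -20/21 m/s
The top is descending at 20/21 ≈ 0.9524 m/s.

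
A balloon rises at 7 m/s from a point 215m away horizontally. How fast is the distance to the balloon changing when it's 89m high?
623√54146/54146 ≈ 2.677 m/s

z² = 215² + y²
z = √(215² + 89²) = √54146
dz/dt = y/z · dy/dt = 89/√54146 · 7 = 623√54146/54146 ≈ 2.677 m/s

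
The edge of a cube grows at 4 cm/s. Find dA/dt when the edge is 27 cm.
1296 cm²/s

A = 6s²
dA/dt = 12s · ds/dt = 12·27·4 = 1296 cm²/s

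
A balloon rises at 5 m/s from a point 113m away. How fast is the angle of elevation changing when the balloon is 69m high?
0.03223 rad/s

tan(θ) = y/113
sec²(θ) · dθ/dt = (1/113) · dy/dt
dθ/dt = cos²(θ)/113 · 5 = 113/(113² + 69²) · 5
dθ/dt = 0.03223 rad/s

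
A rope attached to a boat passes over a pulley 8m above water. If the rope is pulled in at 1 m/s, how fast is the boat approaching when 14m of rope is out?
7√33/33 ≈ 1.219 m/s

rope² = x² + 8²
x = √(14² - 8²) = 2√33
dx/dt = (rope/x) · d(rope)/dt = (14/(2√33)) · (-1) = -7√33/33 m/s
The boat approaches at 7√33/33 ≈ 1.219 m/s.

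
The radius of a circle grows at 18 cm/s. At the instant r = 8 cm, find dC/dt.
36π cm/s

C = 2πr
dC/dt = 2π · dr/dt = 2π · 18 = 36π cm/s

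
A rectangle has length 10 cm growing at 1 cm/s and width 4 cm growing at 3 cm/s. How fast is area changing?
34 cm²/s

A = lw
dA/dt = w·dl/dt + l·dw/dt = 4·1 + 10·3 = 34 cm²/s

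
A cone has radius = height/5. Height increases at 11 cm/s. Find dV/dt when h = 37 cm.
15059π/25 cm³/s

V = (1/3)π(h/5)²h = πh³/75
dV/dt = πh²/25 · 11
At h = 37: dV/dt = 15059π/25 cm³/s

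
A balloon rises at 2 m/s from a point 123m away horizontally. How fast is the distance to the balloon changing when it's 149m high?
149√37330/18665 ≈ 1.542 m/s

z² = 123² + y²
z = √(123² + 149²) = √37330
dz/dt = y/z · dy/dt = 149/√37330 · 2 = 149√37330/18665 ≈ 1.542 m/s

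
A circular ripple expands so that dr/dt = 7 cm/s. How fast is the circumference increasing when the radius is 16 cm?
14π cm/s

C = 2πr
dC/dt = 2π · dr/dt = 2π · 7 = 14π cm/s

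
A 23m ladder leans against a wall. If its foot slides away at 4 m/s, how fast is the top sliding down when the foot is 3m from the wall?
3√130/65 ≈ 0.5262 m/s

x² + y² = 23²
2x·dx/dt + 2y·dy/dt = 0
dy/dt = -x/y · dx/dt = -3/(2√130) · 4 = -3√130/65 m/s
The top is descending at 3√130/65 ≈ 0.5262 m/s.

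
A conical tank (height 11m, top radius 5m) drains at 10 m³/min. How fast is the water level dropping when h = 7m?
242/(245π) ≈ 0.3144 m/min

r/h = 5/11, so r = (5/11)h
V = (1/3)πr²h = (1/3)π((5/11)h)²h = (25/363)πh³
dV/dh = (25/121)πh²
dh/dt = (dV/dt)/(dV/dh) = -10/((25/121)π·7²) = -242/(245π) m/min
The level is dropping at 242/(245π) ≈ 0.3144 m/min.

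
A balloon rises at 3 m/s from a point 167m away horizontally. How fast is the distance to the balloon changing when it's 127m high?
381√44018/44018 ≈ 1.816 m/s

z² = 167² + y²
z = √(167² + 127²) = √44018
dz/dt = y/z · dy/dt = 127/√44018 · 3 = 381√44018/44018 ≈ 1.816 m/s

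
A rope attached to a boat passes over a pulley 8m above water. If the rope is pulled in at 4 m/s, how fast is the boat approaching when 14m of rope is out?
28√33/33 ≈ 4.874 m/s

rope² = x² + 8²
x = √(14² - 8²) = 2√33
dx/dt = (rope/x) · d(rope)/dt = (14/(2√33)) · (-4) = -28√33/33 m/s
The boat approaches at 28√33/33 ≈ 4.874 m/s.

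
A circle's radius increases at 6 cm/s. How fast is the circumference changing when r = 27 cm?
12π cm/s

C = 2πr
dC/dt = 2π · dr/dt = 2π · 6 = 12π cm/s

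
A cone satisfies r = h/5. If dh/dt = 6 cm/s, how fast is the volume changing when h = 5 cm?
6π cm³/s

V = (1/3)π(h/5)²h = πh³/75
dV/dt = πh²/25 · 6
At h = 5: dV/dt = 6π cm³/s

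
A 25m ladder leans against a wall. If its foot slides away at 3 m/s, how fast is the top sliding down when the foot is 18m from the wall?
54√301/301 ≈ 3.113 m/s

x² + y² = 25²
2x·dx/dt + 2y·dy/dt = 0
dy/dt = -x/y · dx/dt = -18/√301 · 3 = -54√301/301 m/s
The top is descending at 54√301/301 ≈ 3.113 m/s.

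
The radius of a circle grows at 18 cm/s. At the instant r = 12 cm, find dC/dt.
36π cm/s

C = 2πr
dC/dt = 2π · dr/dt = 2π · 18 = 36π cm/s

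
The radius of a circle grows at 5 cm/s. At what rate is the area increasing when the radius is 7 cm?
70π cm²/s

A = πr²
dA/dt = 2πr · dr/dt = 2π(7)(5) = 70π cm²/s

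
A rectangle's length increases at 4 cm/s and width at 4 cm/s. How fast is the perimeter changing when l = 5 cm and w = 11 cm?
16 cm/s

P = 2(l + w)
dP/dt = 2(dl/dt + dw/dt) = 2(4 + 4) = 16 cm/s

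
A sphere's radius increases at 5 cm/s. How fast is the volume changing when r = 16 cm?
5120π cm³/s

V = (4/3)πr³
dV/dt = dV/dr · dr/dt = 4πr² · 5
At r = 16: dV/dt = 5120π cm³/s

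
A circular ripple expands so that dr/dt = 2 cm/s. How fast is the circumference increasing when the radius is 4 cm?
4π cm/s

C = 2πr
dC/dt = 2π · dr/dt = 2π · 2 = 4π cm/s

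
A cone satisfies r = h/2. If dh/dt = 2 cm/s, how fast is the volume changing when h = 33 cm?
1089π/2 cm³/s

V = (1/3)π(h/2)²h = πh³/12
dV/dt = πh²/4 · 2
At h = 33: dV/dt = 1089π/2 cm³/s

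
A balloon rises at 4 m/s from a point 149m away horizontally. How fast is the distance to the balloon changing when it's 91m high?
182√30482/15241 ≈ 2.085 m/s

z² = 149² + y²
z = √(149² + 91²) = √30482
dz/dt = y/z · dy/dt = 91/√30482 · 4 = 182√30482/15241 ≈ 2.085 m/s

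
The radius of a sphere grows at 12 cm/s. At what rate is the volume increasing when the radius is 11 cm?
5808π cm³/s

V = (4/3)πr³
dV/dt = dV/dr · dr/dt = 4πr² · 12
At r = 11: dV/dt = 5808π cm³/s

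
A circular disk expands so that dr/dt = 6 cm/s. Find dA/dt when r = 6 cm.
72π cm²/s

A = πr²
dA/dt = 2πr · dr/dt = 2π(6)(6) = 72π cm²/s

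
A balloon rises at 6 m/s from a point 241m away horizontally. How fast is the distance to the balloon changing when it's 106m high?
636√69317/69317 ≈ 2.416 m/s

z² = 241² + y²
z = √(241² + 106²) = √69317
dz/dt = y/z · dy/dt = 106/√69317 · 6 = 636√69317/69317 ≈ 2.416 m/s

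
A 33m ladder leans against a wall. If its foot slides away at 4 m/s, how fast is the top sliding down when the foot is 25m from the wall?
25√29/29 ≈ 4.642 m/s

x² + y² = 33²
2x·dx/dt + 2y·dy/dt = 0
dy/dt = -x/y · dx/dt = -25/(4√29) · 4 = -25√29/29 m/s
The top is descending at 25√29/29 ≈ 4.642 m/s.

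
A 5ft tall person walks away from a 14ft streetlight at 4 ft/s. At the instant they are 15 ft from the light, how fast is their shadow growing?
20/9 ft/s

By similar triangles: 14/(x+s) = 5/s
Solving: s = 5x/9
ds/dt = 5/9 · dx/dt = 5/9 · 4 = 20/9 ft/s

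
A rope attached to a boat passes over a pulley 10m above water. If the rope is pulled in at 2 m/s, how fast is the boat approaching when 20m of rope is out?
4√3/3 ≈ 2.309 m/s

rope² = x² + 10²
x = √(20² - 10²) = 10√3
dx/dt = (rope/x) · d(rope)/dt = (20/(10√3)) · (-2) = -4√3/3 m/s
The boat approaches at 4√3/3 ≈ 2.309 m/s.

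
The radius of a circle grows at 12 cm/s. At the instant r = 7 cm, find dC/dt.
24π cm/s

C = 2πr
dC/dt = 2π · dr/dt = 2π · 12 = 24π cm/s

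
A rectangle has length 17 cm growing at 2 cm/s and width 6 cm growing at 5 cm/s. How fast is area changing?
97 cm²/s

A = lw
dA/dt = w·dl/dt + l·dw/dt = 6·2 + 17·5 = 97 cm²/s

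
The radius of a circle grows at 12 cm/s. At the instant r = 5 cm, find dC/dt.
24π cm/s

C = 2πr
dC/dt = 2π · dr/dt = 2π · 12 = 24π cm/s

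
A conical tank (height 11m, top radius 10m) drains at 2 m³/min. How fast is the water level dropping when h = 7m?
121/(2450π) ≈ 0.01572 m/min

r/h = 10/11, so r = (10/11)h
V = (1/3)πr²h = (1/3)π((10/11)h)²h = (100/363)πh³
dV/dh = (100/121)πh²
dh/dt = (dV/dt)/(dV/dh) = -2/((100/121)π·7²) = -121/(2450π) m/min
The level is dropping at 121/(2450π) ≈ 0.01572 m/min.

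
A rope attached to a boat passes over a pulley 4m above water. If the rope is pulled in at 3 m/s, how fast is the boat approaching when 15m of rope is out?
45√209/209 ≈ 3.113 m/s

rope² = x² + 4²
x = √(15² - 4²) = √209
dx/dt = (rope/x) · d(rope)/dt = (15/√209) · (-3) = -45√209/209 m/s
The boat approaches at 45√209/209 ≈ 3.113 m/s.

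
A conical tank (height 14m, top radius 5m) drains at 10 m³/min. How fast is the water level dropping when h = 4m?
49/(10π) ≈ 1.56 m/min

r/h = 5/14, so r = (5/14)h
V = (1/3)πr²h = (1/3)π((5/14)h)²h = (25/588)πh³
dV/dh = (25/196)πh²
dh/dt = (dV/dt)/(dV/dh) = -10/((25/196)π·4²) = -49/(10π) m/min
The level is dropping at 49/(10π) ≈ 1.56 m/min.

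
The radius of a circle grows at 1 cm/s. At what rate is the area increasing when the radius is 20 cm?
40π cm²/s

A = πr²
dA/dt = 2πr · dr/dt = 2π(20)(1) = 40π cm²/s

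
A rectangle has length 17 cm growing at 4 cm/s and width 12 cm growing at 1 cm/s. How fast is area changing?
65 cm²/s

A = lw
dA/dt = w·dl/dt + l·dw/dt = 12·4 + 17·1 = 65 cm²/s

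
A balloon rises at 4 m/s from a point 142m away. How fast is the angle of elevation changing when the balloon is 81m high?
0.021254 rad/s

tan(θ) = y/142
sec²(θ) · dθ/dt = (1/142) · dy/dt
dθ/dt = cos²(θ)/142 · 4 = 142/(142² + 81²) · 4
dθ/dt = 0.021254 rad/s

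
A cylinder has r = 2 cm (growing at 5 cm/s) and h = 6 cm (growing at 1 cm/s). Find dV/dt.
124π cm³/s

V = πr²h
dV/dt = 2πrh·dr/dt + πr²·dh/dt
= 2π(2)(6)(5) + π(2)²(1)
= 124π cm³/s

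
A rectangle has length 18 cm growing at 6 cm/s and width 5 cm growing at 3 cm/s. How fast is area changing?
84 cm²/s

A = lw
dA/dt = w·dl/dt + l·dw/dt = 5·6 + 18·3 = 84 cm²/s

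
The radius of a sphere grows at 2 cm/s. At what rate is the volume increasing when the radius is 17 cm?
2312π cm³/s

V = (4/3)πr³
dV/dt = dV/dr · dr/dt = 4πr² · 2
At r = 17: dV/dt = 2312π cm³/s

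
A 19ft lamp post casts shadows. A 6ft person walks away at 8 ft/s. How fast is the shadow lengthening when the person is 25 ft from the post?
48/13 ft/s

By similar triangles: 19/(x+s) = 6/s
Solving: s = 6x/13
ds/dt = 6/13 · dx/dt = 6/13 · 8 = 48/13 ft/s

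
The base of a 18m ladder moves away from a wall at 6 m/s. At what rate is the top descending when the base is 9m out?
2√3 ≈ 3.464 m/s

x² + y² = 18²
2x·dx/dt + 2y·dy/dt = 0
dy/dt = -x/y · dx/dt = -9/(9√3) · 6 = -2√3 m/s
The top is descending at 2√3 ≈ 3.464 m/s.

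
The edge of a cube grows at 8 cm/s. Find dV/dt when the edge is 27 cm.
17496 cm³/s

V = s³
dV/dt = 3s² · ds/dt = 3·27²·8 = 17496 cm³/s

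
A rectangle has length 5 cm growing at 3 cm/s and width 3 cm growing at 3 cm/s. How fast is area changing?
24 cm²/s

A = lw
dA/dt = w·dl/dt + l·dw/dt = 3·3 + 5·3 = 24 cm²/s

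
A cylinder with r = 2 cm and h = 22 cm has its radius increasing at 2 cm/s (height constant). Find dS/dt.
104π cm²/s

S = 2πrh + 2πr² (lateral + bases)
dS/dt = (2πh + 4πr)·dr/dt = (2π·22 + 4π·2)·2
= 104π cm²/s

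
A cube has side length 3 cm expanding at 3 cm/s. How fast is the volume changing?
81 cm³/s

V = s³
dV/dt = 3s² · ds/dt = 3·3²·3 = 81 cm³/s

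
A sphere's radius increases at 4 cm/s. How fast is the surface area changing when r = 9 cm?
288π cm²/s

S = 4πr²
dS/dt = dS/dr · dr/dt = 8πr · 4
At r = 9: dS/dt = 288π cm²/s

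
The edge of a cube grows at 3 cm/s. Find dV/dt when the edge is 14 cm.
1764 cm³/s

V = s³
dV/dt = 3s² · ds/dt = 3·14²·3 = 1764 cm³/s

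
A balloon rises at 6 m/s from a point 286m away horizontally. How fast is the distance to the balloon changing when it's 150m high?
225√26074/13037 ≈ 2.787 m/s

z² = 286² + y²
z = √(286² + 150²) = 2√26074
dz/dt = y/z · dy/dt = 150/(2√26074) · 6 = 225√26074/13037 ≈ 2.787 m/s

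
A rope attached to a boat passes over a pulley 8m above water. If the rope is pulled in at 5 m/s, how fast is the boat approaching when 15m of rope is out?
75√161/161 ≈ 5.911 m/s

rope² = x² + 8²
x = √(15² - 8²) = √161
dx/dt = (rope/x) · d(rope)/dt = (15/√161) · (-5) = -75√161/161 m/s
The boat approaches at 75√161/161 ≈ 5.911 m/s.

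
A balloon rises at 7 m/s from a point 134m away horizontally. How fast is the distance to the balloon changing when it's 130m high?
455√8714/8714 ≈ 4.874 m/s

z² = 134² + y²
z = √(134² + 130²) = 2√8714
dz/dt = y/z · dy/dt = 130/(2√8714) · 7 = 455√8714/8714 ≈ 4.874 m/s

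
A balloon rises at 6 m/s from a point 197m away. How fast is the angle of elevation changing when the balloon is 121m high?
0.022114 rad/s

tan(θ) = y/197
sec²(θ) · dθ/dt = (1/197) · dy/dt
dθ/dt = cos²(θ)/197 · 6 = 197/(197² + 121²) · 6
dθ/dt = 0.022114 rad/s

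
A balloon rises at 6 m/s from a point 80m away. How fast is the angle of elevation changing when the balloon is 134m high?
0.019708 rad/s

tan(θ) = y/80
sec²(θ) · dθ/dt = (1/80) · dy/dt
dθ/dt = cos²(θ)/80 · 6 = 80/(80² + 134²) · 6
dθ/dt = 0.019708 rad/s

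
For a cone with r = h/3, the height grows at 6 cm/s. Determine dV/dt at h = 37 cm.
2738π/3 cm³/s

V = (1/3)π(h/3)²h = πh³/27
dV/dt = πh²/9 · 6
At h = 37: dV/dt = 2738π/3 cm³/s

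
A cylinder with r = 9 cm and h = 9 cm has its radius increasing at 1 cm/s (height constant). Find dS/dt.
54π cm²/s

S = 2πrh + 2πr² (lateral + bases)
dS/dt = (2πh + 4πr)·dr/dt = (2π·9 + 4π·9)·1
= 54π cm²/s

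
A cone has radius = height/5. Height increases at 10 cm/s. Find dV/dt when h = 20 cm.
160π cm³/s

V = (1/3)π(h/5)²h = πh³/75
dV/dt = πh²/25 · 10
At h = 20: dV/dt = 160π cm³/s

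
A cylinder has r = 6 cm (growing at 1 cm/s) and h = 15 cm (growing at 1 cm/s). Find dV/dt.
216π cm³/s

V = πr²h
dV/dt = 2πrh·dr/dt + πr²·dh/dt
= 2π(6)(15)(1) + π(6)²(1)
= 216π cm³/s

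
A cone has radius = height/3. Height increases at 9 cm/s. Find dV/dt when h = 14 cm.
196π cm³/s

V = (1/3)π(h/3)²h = πh³/27
dV/dt = πh²/9 · 9
At h = 14: dV/dt = 196π cm³/s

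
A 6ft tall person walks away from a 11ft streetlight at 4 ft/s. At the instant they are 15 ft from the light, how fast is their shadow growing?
24/5 ft/s

By similar triangles: 11/(x+s) = 6/s
Solving: s = 6x/5
ds/dt = 6/5 · dx/dt = 6/5 · 4 = 24/5 ft/s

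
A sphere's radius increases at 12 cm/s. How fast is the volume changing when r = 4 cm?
768π cm³/s

V = (4/3)πr³
dV/dt = dV/dr · dr/dt = 4πr² · 12
At r = 4: dV/dt = 768π cm³/s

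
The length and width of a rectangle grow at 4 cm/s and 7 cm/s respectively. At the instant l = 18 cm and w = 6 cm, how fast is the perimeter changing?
22 cm/s

P = 2(l + w)
dP/dt = 2(dl/dt + dw/dt) = 2(4 + 7) = 22 cm/s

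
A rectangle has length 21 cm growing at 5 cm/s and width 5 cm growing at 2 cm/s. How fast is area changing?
67 cm²/s

A = lw
dA/dt = w·dl/dt + l·dw/dt = 5·5 + 21·2 = 67 cm²/s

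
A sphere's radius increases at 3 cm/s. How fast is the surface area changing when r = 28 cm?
672π cm²/s

S = 4πr²
dS/dt = dS/dr · dr/dt = 8πr · 3
At r = 28: dS/dt = 672π cm²/s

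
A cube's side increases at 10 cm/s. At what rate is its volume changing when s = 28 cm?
23520 cm³/s

V = s³
dV/dt = 3s² · ds/dt = 3·28²·10 = 23520 cm³/s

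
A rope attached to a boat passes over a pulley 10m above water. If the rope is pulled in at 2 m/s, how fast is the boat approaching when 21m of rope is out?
42√341/341 ≈ 2.274 m/s

rope² = x² + 10²
x = √(21² - 10²) = √341
dx/dt = (rope/x) · d(rope)/dt = (21/√341) · (-2) = -42√341/341 m/s
The boat approaches at 42√341/341 ≈ 2.274 m/s.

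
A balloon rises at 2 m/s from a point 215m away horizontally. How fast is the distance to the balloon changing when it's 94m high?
188√55061/55061 ≈ 0.8012 m/s

z² = 215² + y²
z = √(215² + 94²) = √55061
dz/dt = y/z · dy/dt = 94/√55061 · 2 = 188√55061/55061 ≈ 0.8012 m/s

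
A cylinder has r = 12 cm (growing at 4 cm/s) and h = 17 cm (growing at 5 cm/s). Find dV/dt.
2352π cm³/s

V = πr²h
dV/dt = 2πrh·dr/dt + πr²·dh/dt
= 2π(12)(17)(4) + π(12)²(5)
= 2352π cm³/s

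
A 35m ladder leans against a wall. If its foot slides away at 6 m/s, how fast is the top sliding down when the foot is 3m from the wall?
9√19/76 ≈ 0.5162 m/s

x² + y² = 35²
2x·dx/dt + 2y·dy/dt = 0
dy/dt = -x/y · dx/dt = -3/(8√19) · 6 = -9√19/76 m/s
The top is descending at 9√19/76 ≈ 0.5162 m/s.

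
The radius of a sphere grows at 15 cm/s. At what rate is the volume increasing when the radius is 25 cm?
37500π cm³/s

V = (4/3)πr³
dV/dt = dV/dr · dr/dt = 4πr² · 15
At r = 25: dV/dt = 37500π cm³/s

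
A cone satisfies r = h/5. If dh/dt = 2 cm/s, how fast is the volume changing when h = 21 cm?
882π/25 cm³/s

V = (1/3)π(h/5)²h = πh³/75
dV/dt = πh²/25 · 2
At h = 21: dV/dt = 882π/25 cm³/s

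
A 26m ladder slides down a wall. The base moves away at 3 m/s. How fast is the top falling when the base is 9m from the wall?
27√595/595 ≈ 1.107 m/s

x² + y² = 26²
2x·dx/dt + 2y·dy/dt = 0
dy/dt = -x/y · dx/dt = -9/√595 · 3 = -27√595/595 m/s
The top is descending at 27√595/595 ≈ 1.107 m/s.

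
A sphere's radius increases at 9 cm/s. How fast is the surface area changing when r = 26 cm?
1872π cm²/s

S = 4πr²
dS/dt = dS/dr · dr/dt = 8πr · 9
At r = 26: dS/dt = 1872π cm²/s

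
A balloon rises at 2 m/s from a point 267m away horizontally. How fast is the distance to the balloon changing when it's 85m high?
85√78514/39257 ≈ 0.6067 m/s

z² = 267² + y²
z = √(267² + 85²) = √78514
dz/dt = y/z · dy/dt = 85/√78514 · 2 = 85√78514/39257 ≈ 0.6067 m/s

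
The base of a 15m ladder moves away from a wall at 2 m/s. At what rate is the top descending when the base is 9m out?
3/2 = 1.5 m/s

x² + y² = 15²
2x·dx/dt + 2y·dy/dt = 0
dy/dt = -x/y · dx/dt = -9/12 · 2 = -3/2 m/s
The top is descending at 3/2 = 1.5 m/s.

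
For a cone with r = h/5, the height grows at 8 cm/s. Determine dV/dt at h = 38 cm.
11552π/25 cm³/s

V = (1/3)π(h/5)²h = πh³/75
dV/dt = πh²/25 · 8
At h = 38: dV/dt = 11552π/25 cm³/s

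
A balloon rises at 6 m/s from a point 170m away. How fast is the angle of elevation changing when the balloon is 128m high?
0.022525 rad/s

tan(θ) = y/170
sec²(θ) · dθ/dt = (1/170) · dy/dt
dθ/dt = cos²(θ)/170 · 6 = 170/(170² + 128²) · 6
dθ/dt = 0.022525 rad/s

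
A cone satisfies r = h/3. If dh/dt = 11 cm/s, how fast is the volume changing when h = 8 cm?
704π/9 cm³/s

V = (1/3)π(h/3)²h = πh³/27
dV/dt = πh²/9 · 11
At h = 8: dV/dt = 704π/9 cm³/s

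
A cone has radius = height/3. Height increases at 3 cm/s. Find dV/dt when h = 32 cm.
1024π/3 cm³/s

V = (1/3)π(h/3)²h = πh³/27
dV/dt = πh²/9 · 3
At h = 32: dV/dt = 1024π/3 cm³/s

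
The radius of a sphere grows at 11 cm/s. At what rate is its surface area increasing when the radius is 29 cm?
2552π cm²/s

S = 4πr²
dS/dt = dS/dr · dr/dt = 8πr · 11
At r = 29: dS/dt = 2552π cm²/s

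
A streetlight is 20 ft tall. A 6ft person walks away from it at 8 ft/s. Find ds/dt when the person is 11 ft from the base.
24/7 ft/s

By similar triangles: 20/(x+s) = 6/s
Solving: s = 6x/14
ds/dt = 6/14 · dx/dt = 3/7 · 8 = 24/7 ft/s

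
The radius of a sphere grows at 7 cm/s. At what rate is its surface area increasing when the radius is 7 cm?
392π cm²/s

S = 4πr²
dS/dt = dS/dr · dr/dt = 8πr · 7
At r = 7: dS/dt = 392π cm²/s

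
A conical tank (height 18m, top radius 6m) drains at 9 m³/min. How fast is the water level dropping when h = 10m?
81/(100π) ≈ 0.2578 m/min

r/h = 6/18, so r = (1/3)h
V = (1/3)πr²h = (1/3)π((1/3)h)²h = (1/27)πh³
dV/dh = (1/9)πh²
dh/dt = (dV/dt)/(dV/dh) = -9/((1/9)π·10²) = -81/(100π) m/min
The level is dropping at 81/(100π) ≈ 0.2578 m/min.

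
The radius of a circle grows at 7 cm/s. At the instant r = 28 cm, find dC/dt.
14π cm/s

C = 2πr
dC/dt = 2π · dr/dt = 2π · 7 = 14π cm/s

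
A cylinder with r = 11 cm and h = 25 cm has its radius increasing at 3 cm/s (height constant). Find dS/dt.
282π cm²/s

S = 2πrh + 2πr² (lateral + bases)
dS/dt = (2πh + 4πr)·dr/dt = (2π·25 + 4π·11)·3
= 282π cm²/s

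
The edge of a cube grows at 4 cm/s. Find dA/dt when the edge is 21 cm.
1008 cm²/s

A = 6s²
dA/dt = 12s · ds/dt = 12·21·4 = 1008 cm²/s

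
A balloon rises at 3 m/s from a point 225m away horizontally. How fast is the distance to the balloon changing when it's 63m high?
21√674/674 ≈ 0.8089 m/s

z² = 225² + y²
z = √(225² + 63²) = 9√674
dz/dt = y/z · dy/dt = 63/(9√674) · 3 = 21√674/674 ≈ 0.8089 m/s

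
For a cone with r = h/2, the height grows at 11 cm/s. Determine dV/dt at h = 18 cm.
891π cm³/s

V = (1/3)π(h/2)²h = πh³/12
dV/dt = πh²/4 · 11
At h = 18: dV/dt = 891π cm³/s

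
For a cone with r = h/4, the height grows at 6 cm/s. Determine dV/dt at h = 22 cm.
363π/2 cm³/s

V = (1/3)π(h/4)²h = πh³/48
dV/dt = πh²/16 · 6
At h = 22: dV/dt = 363π/2 cm³/s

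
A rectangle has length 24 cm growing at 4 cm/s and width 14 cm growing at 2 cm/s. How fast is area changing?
104 cm²/s

A = lw
dA/dt = w·dl/dt + l·dw/dt = 14·4 + 24·2 = 104 cm²/s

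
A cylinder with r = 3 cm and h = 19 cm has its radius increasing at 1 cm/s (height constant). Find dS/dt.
50π cm²/s

S = 2πrh + 2πr² (lateral + bases)
dS/dt = (2πh + 4πr)·dr/dt = (2π·19 + 4π·3)·1
= 50π cm²/s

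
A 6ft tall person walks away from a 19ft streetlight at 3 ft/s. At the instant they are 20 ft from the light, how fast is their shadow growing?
18/13 ft/s

By similar triangles: 19/(x+s) = 6/s
Solving: s = 6x/13
ds/dt = 6/13 · dx/dt = 6/13 · 3 = 18/13 ft/s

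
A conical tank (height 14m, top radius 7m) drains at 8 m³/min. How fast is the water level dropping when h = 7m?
32/(49π) ≈ 0.2079 m/min

r/h = 7/14, so r = (1/2)h
V = (1/3)πr²h = (1/3)π((1/2)h)²h = (1/12)πh³
dV/dh = (1/4)πh²
dh/dt = (dV/dt)/(dV/dh) = -8/((1/4)π·7²) = -32/(49π) m/min
The level is dropping at 32/(49π) ≈ 0.2079 m/min.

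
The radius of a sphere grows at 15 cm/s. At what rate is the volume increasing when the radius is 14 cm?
11760π cm³/s

V = (4/3)πr³
dV/dt = dV/dr · dr/dt = 4πr² · 15
At r = 14: dV/dt = 11760π cm³/s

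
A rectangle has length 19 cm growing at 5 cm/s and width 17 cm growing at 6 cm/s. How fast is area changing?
199 cm²/s

A = lw
dA/dt = w·dl/dt + l·dw/dt = 17·5 + 19·6 = 199 cm²/s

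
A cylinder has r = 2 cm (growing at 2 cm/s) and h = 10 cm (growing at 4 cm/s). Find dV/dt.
96π cm³/s

V = πr²h
dV/dt = 2πrh·dr/dt + πr²·dh/dt
= 2π(2)(10)(2) + π(2)²(4)
= 96π cm³/s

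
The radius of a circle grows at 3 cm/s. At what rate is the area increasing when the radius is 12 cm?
72π cm²/s

A = πr²
dA/dt = 2πr · dr/dt = 2π(12)(3) = 72π cm²/s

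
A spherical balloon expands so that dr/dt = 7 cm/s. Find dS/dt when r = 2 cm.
112π cm²/s

S = 4πr²
dS/dt = dS/dr · dr/dt = 8πr · 7
At r = 2: dS/dt = 112π cm²/s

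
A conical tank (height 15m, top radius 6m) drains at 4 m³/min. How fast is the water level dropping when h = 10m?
1/(4π) ≈ 0.07958 m/min

r/h = 6/15, so r = (2/5)h
V = (1/3)πr²h = (1/3)π((2/5)h)²h = (4/75)πh³
dV/dh = (4/25)πh²
dh/dt = (dV/dt)/(dV/dh) = -4/((4/25)π·10²) = -1/(4π) m/min
The level is dropping at 1/(4π) ≈ 0.07958 m/min.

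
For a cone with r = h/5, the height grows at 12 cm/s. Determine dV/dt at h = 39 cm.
18252π/25 cm³/s

V = (1/3)π(h/5)²h = πh³/75
dV/dt = πh²/25 · 12
At h = 39: dV/dt = 18252π/25 cm³/s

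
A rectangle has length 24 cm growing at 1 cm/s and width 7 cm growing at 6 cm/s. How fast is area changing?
151 cm²/s

A = lw
dA/dt = w·dl/dt + l·dw/dt = 7·1 + 24·6 = 151 cm²/s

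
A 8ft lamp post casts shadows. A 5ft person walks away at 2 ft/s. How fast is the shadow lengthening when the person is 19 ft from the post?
10/3 ft/s

By similar triangles: 8/(x+s) = 5/s
Solving: s = 5x/3
ds/dt = 5/3 · dx/dt = 5/3 · 2 = 10/3 ft/s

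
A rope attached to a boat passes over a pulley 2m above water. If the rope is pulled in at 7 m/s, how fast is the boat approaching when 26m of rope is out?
13√42/12 ≈ 7.021 m/s

rope² = x² + 2²
x = √(26² - 2²) = 4√42
dx/dt = (rope/x) · d(rope)/dt = (26/(4√42)) · (-7) = -13√42/12 m/s
The boat approaches at 13√42/12 ≈ 7.021 m/s.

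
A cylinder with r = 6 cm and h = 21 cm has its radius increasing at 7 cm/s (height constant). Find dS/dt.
462π cm²/s

S = 2πrh + 2πr² (lateral + bases)
dS/dt = (2πh + 4πr)·dr/dt = (2π·21 + 4π·6)·7
= 462π cm²/s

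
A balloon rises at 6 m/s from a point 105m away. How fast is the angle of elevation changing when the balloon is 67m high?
0.040608 rad/s

tan(θ) = y/105
sec²(θ) · dθ/dt = (1/105) · dy/dt
dθ/dt = cos²(θ)/105 · 6 = 105/(105² + 67²) · 6
dθ/dt = 0.040608 rad/s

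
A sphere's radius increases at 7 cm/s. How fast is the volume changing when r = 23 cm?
14812π cm³/s

V = (4/3)πr³
dV/dt = dV/dr · dr/dt = 4πr² · 7
At r = 23: dV/dt = 14812π cm³/s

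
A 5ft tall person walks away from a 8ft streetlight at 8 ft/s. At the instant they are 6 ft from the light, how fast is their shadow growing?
40/3 ft/s

By similar triangles: 8/(x+s) = 5/s
Solving: s = 5x/3
ds/dt = 5/3 · dx/dt = 5/3 · 8 = 40/3 ft/s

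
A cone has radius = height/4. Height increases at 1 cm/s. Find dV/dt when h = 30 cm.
225π/4 cm³/s

V = (1/3)π(h/4)²h = πh³/48
dV/dt = πh²/16 · 1
At h = 30: dV/dt = 225π/4 cm³/s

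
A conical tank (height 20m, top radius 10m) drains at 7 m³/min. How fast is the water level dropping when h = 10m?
7/(25π) ≈ 0.08913 m/min

r/h = 10/20, so r = (1/2)h
V = (1/3)πr²h = (1/3)π((1/2)h)²h = (1/12)πh³
dV/dh = (1/4)πh²
dh/dt = (dV/dt)/(dV/dh) = -7/((1/4)π·10²) = -7/(25π) m/min
The level is dropping at 7/(25π) ≈ 0.08913 m/min.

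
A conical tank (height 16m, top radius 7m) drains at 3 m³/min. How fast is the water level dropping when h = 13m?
768/(8281π) ≈ 0.02952 m/min

r/h = 7/16, so r = (7/16)h
V = (1/3)πr²h = (1/3)π((7/16)h)²h = (49/768)πh³
dV/dh = (49/256)πh²
dh/dt = (dV/dt)/(dV/dh) = -3/((49/256)π·13²) = -768/(8281π) m/min
The level is dropping at 768/(8281π) ≈ 0.02952 m/min.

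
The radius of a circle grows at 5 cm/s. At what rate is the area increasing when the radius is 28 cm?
280π cm²/s

A = πr²
dA/dt = 2πr · dr/dt = 2π(28)(5) = 280π cm²/s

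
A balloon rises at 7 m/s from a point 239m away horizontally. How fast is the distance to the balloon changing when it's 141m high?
987√77002/77002 ≈ 3.557 m/s

z² = 239² + y²
z = √(239² + 141²) = √77002
dz/dt = y/z · dy/dt = 141/√77002 · 7 = 987√77002/77002 ≈ 3.557 m/s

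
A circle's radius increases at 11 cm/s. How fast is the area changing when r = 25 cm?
550π cm²/s

A = πr²
dA/dt = 2πr · dr/dt = 2π(25)(11) = 550π cm²/s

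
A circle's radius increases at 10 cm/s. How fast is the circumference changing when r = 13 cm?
20π cm/s

C = 2πr
dC/dt = 2π · dr/dt = 2π · 10 = 20π cm/s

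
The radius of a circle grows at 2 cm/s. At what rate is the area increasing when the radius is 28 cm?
112π cm²/s

A = πr²
dA/dt = 2πr · dr/dt = 2π(28)(2) = 112π cm²/s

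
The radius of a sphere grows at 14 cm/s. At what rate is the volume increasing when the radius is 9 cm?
4536π cm³/s

V = (4/3)πr³
dV/dt = dV/dr · dr/dt = 4πr² · 14
At r = 9: dV/dt = 4536π cm³/s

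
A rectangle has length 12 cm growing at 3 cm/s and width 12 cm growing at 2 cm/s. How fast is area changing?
60 cm²/s

A = lw
dA/dt = w·dl/dt + l·dw/dt = 12·3 + 12·2 = 60 cm²/s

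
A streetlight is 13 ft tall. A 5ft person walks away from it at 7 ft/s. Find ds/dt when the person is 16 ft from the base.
35/8 ft/s

By similar triangles: 13/(x+s) = 5/s
Solving: s = 5x/8
ds/dt = 5/8 · dx/dt = 5/8 · 7 = 35/8 ft/s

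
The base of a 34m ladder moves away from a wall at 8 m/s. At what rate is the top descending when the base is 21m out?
168√715/715 ≈ 6.283 m/s

x² + y² = 34²
2x·dx/dt + 2y·dy/dt = 0
dy/dt = -x/y · dx/dt = -21/√715 · 8 = -168√715/715 m/s
The top is descending at 168√715/715 ≈ 6.283 m/s.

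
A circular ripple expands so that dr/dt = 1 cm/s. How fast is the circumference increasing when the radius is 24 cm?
2π cm/s

C = 2πr
dC/dt = 2π · dr/dt = 2π · 1 = 2π cm/s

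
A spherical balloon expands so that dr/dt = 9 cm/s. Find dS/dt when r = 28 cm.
2016π cm²/s

S = 4πr²
dS/dt = dS/dr · dr/dt = 8πr · 9
At r = 28: dS/dt = 2016π cm²/s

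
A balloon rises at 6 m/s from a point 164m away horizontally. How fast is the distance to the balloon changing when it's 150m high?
450√12349/12349 ≈ 4.049 m/s

z² = 164² + y²
z = √(164² + 150²) = 2√12349
dz/dt = y/z · dy/dt = 150/(2√12349) · 6 = 450√12349/12349 ≈ 4.049 m/s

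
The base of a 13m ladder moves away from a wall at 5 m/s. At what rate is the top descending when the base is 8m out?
8√105/21 ≈ 3.904 m/s

x² + y² = 13²
2x·dx/dt + 2y·dy/dt = 0
dy/dt = -x/y · dx/dt = -8/√105 · 5 = -8√105/21 m/s
The top is descending at 8√105/21 ≈ 3.904 m/s.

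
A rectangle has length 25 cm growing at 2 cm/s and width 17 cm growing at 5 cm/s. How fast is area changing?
159 cm²/s

A = lw
dA/dt = w·dl/dt + l·dw/dt = 17·2 + 25·5 = 159 cm²/s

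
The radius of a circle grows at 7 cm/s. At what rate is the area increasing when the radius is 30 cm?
420π cm²/s

A = πr²
dA/dt = 2πr · dr/dt = 2π(30)(7) = 420π cm²/s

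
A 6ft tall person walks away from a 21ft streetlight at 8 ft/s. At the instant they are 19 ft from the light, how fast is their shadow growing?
16/5 ft/s

By similar triangles: 21/(x+s) = 6/s
Solving: s = 6x/15
ds/dt = 6/15 · dx/dt = 2/5 · 8 = 16/5 ft/s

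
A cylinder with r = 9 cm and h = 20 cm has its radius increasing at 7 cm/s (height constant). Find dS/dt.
532π cm²/s

S = 2πrh + 2πr² (lateral + bases)
dS/dt = (2πh + 4πr)·dr/dt = (2π·20 + 4π·9)·7
= 532π cm²/s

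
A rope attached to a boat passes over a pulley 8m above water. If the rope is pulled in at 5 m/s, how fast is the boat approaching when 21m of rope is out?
105√377/377 ≈ 5.408 m/s

rope² = x² + 8²
x = √(21² - 8²) = √377
dx/dt = (rope/x) · d(rope)/dt = (21/√377) · (-5) = -105√377/377 m/s
The boat approaches at 105√377/377 ≈ 5.408 m/s.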